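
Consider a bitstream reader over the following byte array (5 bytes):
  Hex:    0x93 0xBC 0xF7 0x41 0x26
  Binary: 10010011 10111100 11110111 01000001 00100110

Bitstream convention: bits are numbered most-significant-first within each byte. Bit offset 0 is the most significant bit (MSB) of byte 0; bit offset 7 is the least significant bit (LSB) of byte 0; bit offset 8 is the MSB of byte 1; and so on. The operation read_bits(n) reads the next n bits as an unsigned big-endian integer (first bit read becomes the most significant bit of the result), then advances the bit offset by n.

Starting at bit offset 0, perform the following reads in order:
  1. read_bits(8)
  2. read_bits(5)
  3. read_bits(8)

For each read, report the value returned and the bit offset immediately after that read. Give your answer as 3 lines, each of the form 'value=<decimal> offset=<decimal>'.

Read 1: bits[0:8] width=8 -> value=147 (bin 10010011); offset now 8 = byte 1 bit 0; 32 bits remain
Read 2: bits[8:13] width=5 -> value=23 (bin 10111); offset now 13 = byte 1 bit 5; 27 bits remain
Read 3: bits[13:21] width=8 -> value=158 (bin 10011110); offset now 21 = byte 2 bit 5; 19 bits remain

Answer: value=147 offset=8
value=23 offset=13
value=158 offset=21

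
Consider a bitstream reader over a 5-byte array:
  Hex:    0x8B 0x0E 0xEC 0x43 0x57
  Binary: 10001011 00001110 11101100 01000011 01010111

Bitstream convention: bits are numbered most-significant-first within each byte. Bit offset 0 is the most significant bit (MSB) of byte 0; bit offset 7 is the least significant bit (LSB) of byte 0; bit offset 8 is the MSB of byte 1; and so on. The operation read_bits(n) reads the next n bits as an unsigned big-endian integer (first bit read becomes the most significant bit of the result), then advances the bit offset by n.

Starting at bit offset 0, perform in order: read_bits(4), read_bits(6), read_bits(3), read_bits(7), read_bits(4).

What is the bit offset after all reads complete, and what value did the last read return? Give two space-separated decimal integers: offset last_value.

Answer: 24 12

Derivation:
Read 1: bits[0:4] width=4 -> value=8 (bin 1000); offset now 4 = byte 0 bit 4; 36 bits remain
Read 2: bits[4:10] width=6 -> value=44 (bin 101100); offset now 10 = byte 1 bit 2; 30 bits remain
Read 3: bits[10:13] width=3 -> value=1 (bin 001); offset now 13 = byte 1 bit 5; 27 bits remain
Read 4: bits[13:20] width=7 -> value=110 (bin 1101110); offset now 20 = byte 2 bit 4; 20 bits remain
Read 5: bits[20:24] width=4 -> value=12 (bin 1100); offset now 24 = byte 3 bit 0; 16 bits remain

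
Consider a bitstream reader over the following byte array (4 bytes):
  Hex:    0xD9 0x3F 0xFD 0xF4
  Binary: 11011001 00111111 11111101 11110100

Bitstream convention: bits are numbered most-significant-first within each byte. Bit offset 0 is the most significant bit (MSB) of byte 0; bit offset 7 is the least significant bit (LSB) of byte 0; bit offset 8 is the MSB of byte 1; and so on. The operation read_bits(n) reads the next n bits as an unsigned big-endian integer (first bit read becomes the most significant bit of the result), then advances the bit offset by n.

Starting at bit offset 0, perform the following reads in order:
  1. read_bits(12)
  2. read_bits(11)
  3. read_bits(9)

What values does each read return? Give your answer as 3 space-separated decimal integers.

Answer: 3475 2046 500

Derivation:
Read 1: bits[0:12] width=12 -> value=3475 (bin 110110010011); offset now 12 = byte 1 bit 4; 20 bits remain
Read 2: bits[12:23] width=11 -> value=2046 (bin 11111111110); offset now 23 = byte 2 bit 7; 9 bits remain
Read 3: bits[23:32] width=9 -> value=500 (bin 111110100); offset now 32 = byte 4 bit 0; 0 bits remain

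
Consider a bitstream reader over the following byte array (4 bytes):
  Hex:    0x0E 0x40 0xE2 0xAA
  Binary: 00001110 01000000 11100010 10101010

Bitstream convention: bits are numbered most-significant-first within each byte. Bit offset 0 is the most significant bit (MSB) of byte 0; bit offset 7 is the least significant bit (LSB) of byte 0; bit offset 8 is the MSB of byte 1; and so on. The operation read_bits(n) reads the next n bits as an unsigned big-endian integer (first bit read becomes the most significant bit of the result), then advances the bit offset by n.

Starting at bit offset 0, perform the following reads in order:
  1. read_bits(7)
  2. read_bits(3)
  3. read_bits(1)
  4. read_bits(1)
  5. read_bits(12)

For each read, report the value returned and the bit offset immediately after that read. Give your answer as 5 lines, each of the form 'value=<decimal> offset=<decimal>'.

Answer: value=7 offset=7
value=1 offset=10
value=0 offset=11
value=0 offset=12
value=226 offset=24

Derivation:
Read 1: bits[0:7] width=7 -> value=7 (bin 0000111); offset now 7 = byte 0 bit 7; 25 bits remain
Read 2: bits[7:10] width=3 -> value=1 (bin 001); offset now 10 = byte 1 bit 2; 22 bits remain
Read 3: bits[10:11] width=1 -> value=0 (bin 0); offset now 11 = byte 1 bit 3; 21 bits remain
Read 4: bits[11:12] width=1 -> value=0 (bin 0); offset now 12 = byte 1 bit 4; 20 bits remain
Read 5: bits[12:24] width=12 -> value=226 (bin 000011100010); offset now 24 = byte 3 bit 0; 8 bits remain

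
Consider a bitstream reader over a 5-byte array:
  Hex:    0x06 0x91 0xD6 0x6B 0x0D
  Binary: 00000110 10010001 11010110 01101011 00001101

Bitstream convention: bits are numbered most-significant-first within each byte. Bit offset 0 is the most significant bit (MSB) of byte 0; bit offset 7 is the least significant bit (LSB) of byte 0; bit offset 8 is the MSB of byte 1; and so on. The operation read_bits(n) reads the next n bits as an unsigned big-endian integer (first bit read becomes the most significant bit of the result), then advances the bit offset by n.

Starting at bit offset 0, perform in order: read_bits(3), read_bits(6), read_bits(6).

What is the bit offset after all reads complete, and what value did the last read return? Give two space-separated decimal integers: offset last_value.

Read 1: bits[0:3] width=3 -> value=0 (bin 000); offset now 3 = byte 0 bit 3; 37 bits remain
Read 2: bits[3:9] width=6 -> value=13 (bin 001101); offset now 9 = byte 1 bit 1; 31 bits remain
Read 3: bits[9:15] width=6 -> value=8 (bin 001000); offset now 15 = byte 1 bit 7; 25 bits remain

Answer: 15 8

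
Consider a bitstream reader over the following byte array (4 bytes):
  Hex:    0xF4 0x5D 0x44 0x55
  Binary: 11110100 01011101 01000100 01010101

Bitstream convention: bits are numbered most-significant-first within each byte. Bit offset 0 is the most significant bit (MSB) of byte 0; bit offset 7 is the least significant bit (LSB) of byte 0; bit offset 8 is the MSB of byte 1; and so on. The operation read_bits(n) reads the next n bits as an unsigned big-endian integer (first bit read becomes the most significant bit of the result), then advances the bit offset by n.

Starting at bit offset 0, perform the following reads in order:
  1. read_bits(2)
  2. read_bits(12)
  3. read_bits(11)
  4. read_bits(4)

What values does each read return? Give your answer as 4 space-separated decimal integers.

Answer: 3 3351 648 10

Derivation:
Read 1: bits[0:2] width=2 -> value=3 (bin 11); offset now 2 = byte 0 bit 2; 30 bits remain
Read 2: bits[2:14] width=12 -> value=3351 (bin 110100010111); offset now 14 = byte 1 bit 6; 18 bits remain
Read 3: bits[14:25] width=11 -> value=648 (bin 01010001000); offset now 25 = byte 3 bit 1; 7 bits remain
Read 4: bits[25:29] width=4 -> value=10 (bin 1010); offset now 29 = byte 3 bit 5; 3 bits remain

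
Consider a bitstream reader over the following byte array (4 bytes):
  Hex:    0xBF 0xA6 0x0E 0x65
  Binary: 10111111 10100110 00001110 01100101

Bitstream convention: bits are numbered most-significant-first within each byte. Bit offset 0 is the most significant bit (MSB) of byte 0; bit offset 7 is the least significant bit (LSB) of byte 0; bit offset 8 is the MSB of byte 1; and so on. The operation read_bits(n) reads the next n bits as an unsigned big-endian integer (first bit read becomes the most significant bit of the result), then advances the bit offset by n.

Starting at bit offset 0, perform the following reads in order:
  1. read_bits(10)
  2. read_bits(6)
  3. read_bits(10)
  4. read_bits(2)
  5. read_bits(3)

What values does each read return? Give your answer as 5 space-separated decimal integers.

Answer: 766 38 57 2 2

Derivation:
Read 1: bits[0:10] width=10 -> value=766 (bin 1011111110); offset now 10 = byte 1 bit 2; 22 bits remain
Read 2: bits[10:16] width=6 -> value=38 (bin 100110); offset now 16 = byte 2 bit 0; 16 bits remain
Read 3: bits[16:26] width=10 -> value=57 (bin 0000111001); offset now 26 = byte 3 bit 2; 6 bits remain
Read 4: bits[26:28] width=2 -> value=2 (bin 10); offset now 28 = byte 3 bit 4; 4 bits remain
Read 5: bits[28:31] width=3 -> value=2 (bin 010); offset now 31 = byte 3 bit 7; 1 bits remain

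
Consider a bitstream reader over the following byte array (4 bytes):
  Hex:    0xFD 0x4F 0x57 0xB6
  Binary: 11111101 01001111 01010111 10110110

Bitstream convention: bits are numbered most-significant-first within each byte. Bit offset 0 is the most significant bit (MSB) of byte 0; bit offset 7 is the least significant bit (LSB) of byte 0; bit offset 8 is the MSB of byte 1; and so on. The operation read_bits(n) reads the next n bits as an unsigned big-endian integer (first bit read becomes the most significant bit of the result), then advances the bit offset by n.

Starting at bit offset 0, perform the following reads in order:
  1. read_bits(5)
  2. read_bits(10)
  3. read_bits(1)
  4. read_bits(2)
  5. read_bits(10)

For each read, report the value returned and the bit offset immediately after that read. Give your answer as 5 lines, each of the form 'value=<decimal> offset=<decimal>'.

Read 1: bits[0:5] width=5 -> value=31 (bin 11111); offset now 5 = byte 0 bit 5; 27 bits remain
Read 2: bits[5:15] width=10 -> value=679 (bin 1010100111); offset now 15 = byte 1 bit 7; 17 bits remain
Read 3: bits[15:16] width=1 -> value=1 (bin 1); offset now 16 = byte 2 bit 0; 16 bits remain
Read 4: bits[16:18] width=2 -> value=1 (bin 01); offset now 18 = byte 2 bit 2; 14 bits remain
Read 5: bits[18:28] width=10 -> value=379 (bin 0101111011); offset now 28 = byte 3 bit 4; 4 bits remain

Answer: value=31 offset=5
value=679 offset=15
value=1 offset=16
value=1 offset=18
value=379 offset=28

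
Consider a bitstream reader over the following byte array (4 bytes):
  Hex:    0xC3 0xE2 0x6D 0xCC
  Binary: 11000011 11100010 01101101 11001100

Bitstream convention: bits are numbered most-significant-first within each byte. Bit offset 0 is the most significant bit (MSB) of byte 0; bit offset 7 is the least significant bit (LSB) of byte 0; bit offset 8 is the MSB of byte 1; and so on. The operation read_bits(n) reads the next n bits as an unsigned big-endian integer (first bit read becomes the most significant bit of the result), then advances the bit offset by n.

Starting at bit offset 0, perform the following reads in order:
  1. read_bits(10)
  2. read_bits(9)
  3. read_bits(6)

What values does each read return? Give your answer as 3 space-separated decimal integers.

Read 1: bits[0:10] width=10 -> value=783 (bin 1100001111); offset now 10 = byte 1 bit 2; 22 bits remain
Read 2: bits[10:19] width=9 -> value=275 (bin 100010011); offset now 19 = byte 2 bit 3; 13 bits remain
Read 3: bits[19:25] width=6 -> value=27 (bin 011011); offset now 25 = byte 3 bit 1; 7 bits remain

Answer: 783 275 27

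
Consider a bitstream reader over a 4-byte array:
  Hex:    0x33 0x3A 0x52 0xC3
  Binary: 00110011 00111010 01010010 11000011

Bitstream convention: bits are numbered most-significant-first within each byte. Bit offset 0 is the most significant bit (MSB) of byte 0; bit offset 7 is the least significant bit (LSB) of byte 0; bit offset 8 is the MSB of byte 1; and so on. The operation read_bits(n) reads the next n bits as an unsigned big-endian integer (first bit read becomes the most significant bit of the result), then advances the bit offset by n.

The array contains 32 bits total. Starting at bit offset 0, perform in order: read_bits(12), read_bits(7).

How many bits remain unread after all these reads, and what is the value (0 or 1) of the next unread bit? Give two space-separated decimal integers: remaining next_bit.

Answer: 13 1

Derivation:
Read 1: bits[0:12] width=12 -> value=819 (bin 001100110011); offset now 12 = byte 1 bit 4; 20 bits remain
Read 2: bits[12:19] width=7 -> value=82 (bin 1010010); offset now 19 = byte 2 bit 3; 13 bits remain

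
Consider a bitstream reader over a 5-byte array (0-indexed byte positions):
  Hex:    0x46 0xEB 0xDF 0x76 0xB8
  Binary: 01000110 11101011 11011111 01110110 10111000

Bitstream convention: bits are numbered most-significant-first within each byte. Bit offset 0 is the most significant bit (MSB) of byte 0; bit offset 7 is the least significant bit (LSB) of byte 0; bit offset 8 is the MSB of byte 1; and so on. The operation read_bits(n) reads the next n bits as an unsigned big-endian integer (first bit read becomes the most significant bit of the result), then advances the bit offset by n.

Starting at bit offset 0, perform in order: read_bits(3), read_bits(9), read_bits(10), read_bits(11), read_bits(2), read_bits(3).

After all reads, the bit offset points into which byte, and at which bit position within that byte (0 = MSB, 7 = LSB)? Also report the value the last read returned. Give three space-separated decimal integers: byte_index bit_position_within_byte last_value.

Answer: 4 6 6

Derivation:
Read 1: bits[0:3] width=3 -> value=2 (bin 010); offset now 3 = byte 0 bit 3; 37 bits remain
Read 2: bits[3:12] width=9 -> value=110 (bin 001101110); offset now 12 = byte 1 bit 4; 28 bits remain
Read 3: bits[12:22] width=10 -> value=759 (bin 1011110111); offset now 22 = byte 2 bit 6; 18 bits remain
Read 4: bits[22:33] width=11 -> value=1773 (bin 11011101101); offset now 33 = byte 4 bit 1; 7 bits remain
Read 5: bits[33:35] width=2 -> value=1 (bin 01); offset now 35 = byte 4 bit 3; 5 bits remain
Read 6: bits[35:38] width=3 -> value=6 (bin 110); offset now 38 = byte 4 bit 6; 2 bits remain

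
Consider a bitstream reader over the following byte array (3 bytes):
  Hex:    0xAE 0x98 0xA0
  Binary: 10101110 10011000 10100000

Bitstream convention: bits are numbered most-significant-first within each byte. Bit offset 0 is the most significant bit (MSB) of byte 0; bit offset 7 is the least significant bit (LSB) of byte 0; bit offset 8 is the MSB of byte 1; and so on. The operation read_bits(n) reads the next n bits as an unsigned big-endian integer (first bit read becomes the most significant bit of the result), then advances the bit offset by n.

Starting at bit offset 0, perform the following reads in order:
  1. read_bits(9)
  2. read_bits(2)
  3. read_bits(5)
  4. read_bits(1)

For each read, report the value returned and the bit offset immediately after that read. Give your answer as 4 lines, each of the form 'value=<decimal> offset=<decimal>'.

Answer: value=349 offset=9
value=0 offset=11
value=24 offset=16
value=1 offset=17

Derivation:
Read 1: bits[0:9] width=9 -> value=349 (bin 101011101); offset now 9 = byte 1 bit 1; 15 bits remain
Read 2: bits[9:11] width=2 -> value=0 (bin 00); offset now 11 = byte 1 bit 3; 13 bits remain
Read 3: bits[11:16] width=5 -> value=24 (bin 11000); offset now 16 = byte 2 bit 0; 8 bits remain
Read 4: bits[16:17] width=1 -> value=1 (bin 1); offset now 17 = byte 2 bit 1; 7 bits remain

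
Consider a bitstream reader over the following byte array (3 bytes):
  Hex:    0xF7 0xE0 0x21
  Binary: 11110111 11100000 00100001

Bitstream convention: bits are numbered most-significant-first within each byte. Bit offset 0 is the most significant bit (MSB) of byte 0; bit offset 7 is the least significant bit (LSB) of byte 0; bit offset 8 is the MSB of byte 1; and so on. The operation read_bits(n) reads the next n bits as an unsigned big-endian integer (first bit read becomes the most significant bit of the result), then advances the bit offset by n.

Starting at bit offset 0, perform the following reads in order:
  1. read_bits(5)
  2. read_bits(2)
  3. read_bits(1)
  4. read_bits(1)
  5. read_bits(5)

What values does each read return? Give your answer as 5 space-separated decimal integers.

Answer: 30 3 1 1 24

Derivation:
Read 1: bits[0:5] width=5 -> value=30 (bin 11110); offset now 5 = byte 0 bit 5; 19 bits remain
Read 2: bits[5:7] width=2 -> value=3 (bin 11); offset now 7 = byte 0 bit 7; 17 bits remain
Read 3: bits[7:8] width=1 -> value=1 (bin 1); offset now 8 = byte 1 bit 0; 16 bits remain
Read 4: bits[8:9] width=1 -> value=1 (bin 1); offset now 9 = byte 1 bit 1; 15 bits remain
Read 5: bits[9:14] width=5 -> value=24 (bin 11000); offset now 14 = byte 1 bit 6; 10 bits remain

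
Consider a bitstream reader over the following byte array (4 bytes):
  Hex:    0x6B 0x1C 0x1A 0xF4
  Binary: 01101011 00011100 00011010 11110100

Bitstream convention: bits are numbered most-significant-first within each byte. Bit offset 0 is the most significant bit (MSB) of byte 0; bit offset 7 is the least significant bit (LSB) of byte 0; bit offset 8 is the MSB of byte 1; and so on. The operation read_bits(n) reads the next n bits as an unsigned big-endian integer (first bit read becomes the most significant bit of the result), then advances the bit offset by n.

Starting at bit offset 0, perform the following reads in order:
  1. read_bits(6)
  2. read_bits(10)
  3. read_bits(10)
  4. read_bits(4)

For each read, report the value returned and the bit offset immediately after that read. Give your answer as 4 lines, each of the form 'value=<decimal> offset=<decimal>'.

Answer: value=26 offset=6
value=796 offset=16
value=107 offset=26
value=13 offset=30

Derivation:
Read 1: bits[0:6] width=6 -> value=26 (bin 011010); offset now 6 = byte 0 bit 6; 26 bits remain
Read 2: bits[6:16] width=10 -> value=796 (bin 1100011100); offset now 16 = byte 2 bit 0; 16 bits remain
Read 3: bits[16:26] width=10 -> value=107 (bin 0001101011); offset now 26 = byte 3 bit 2; 6 bits remain
Read 4: bits[26:30] width=4 -> value=13 (bin 1101); offset now 30 = byte 3 bit 6; 2 bits remain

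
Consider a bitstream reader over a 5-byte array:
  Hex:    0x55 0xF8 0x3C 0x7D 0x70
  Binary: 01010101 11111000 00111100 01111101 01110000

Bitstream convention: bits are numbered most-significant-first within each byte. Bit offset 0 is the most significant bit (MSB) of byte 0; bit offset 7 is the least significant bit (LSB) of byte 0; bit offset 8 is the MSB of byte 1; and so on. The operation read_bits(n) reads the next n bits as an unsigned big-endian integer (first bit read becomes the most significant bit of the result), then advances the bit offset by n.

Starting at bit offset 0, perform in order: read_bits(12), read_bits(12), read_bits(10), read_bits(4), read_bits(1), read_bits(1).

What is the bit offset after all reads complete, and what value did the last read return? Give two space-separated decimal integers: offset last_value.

Answer: 40 0

Derivation:
Read 1: bits[0:12] width=12 -> value=1375 (bin 010101011111); offset now 12 = byte 1 bit 4; 28 bits remain
Read 2: bits[12:24] width=12 -> value=2108 (bin 100000111100); offset now 24 = byte 3 bit 0; 16 bits remain
Read 3: bits[24:34] width=10 -> value=501 (bin 0111110101); offset now 34 = byte 4 bit 2; 6 bits remain
Read 4: bits[34:38] width=4 -> value=12 (bin 1100); offset now 38 = byte 4 bit 6; 2 bits remain
Read 5: bits[38:39] width=1 -> value=0 (bin 0); offset now 39 = byte 4 bit 7; 1 bits remain
Read 6: bits[39:40] width=1 -> value=0 (bin 0); offset now 40 = byte 5 bit 0; 0 bits remain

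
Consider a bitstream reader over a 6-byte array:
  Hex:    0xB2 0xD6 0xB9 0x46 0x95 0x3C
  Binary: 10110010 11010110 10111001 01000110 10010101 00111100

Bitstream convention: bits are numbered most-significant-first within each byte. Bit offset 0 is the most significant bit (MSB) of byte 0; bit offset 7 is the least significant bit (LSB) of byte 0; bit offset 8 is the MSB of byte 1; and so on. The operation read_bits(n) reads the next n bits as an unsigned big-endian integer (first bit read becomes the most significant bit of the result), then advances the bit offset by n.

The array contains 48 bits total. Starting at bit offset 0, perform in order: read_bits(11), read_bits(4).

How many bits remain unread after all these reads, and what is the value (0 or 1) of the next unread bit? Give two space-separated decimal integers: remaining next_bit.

Answer: 33 0

Derivation:
Read 1: bits[0:11] width=11 -> value=1430 (bin 10110010110); offset now 11 = byte 1 bit 3; 37 bits remain
Read 2: bits[11:15] width=4 -> value=11 (bin 1011); offset now 15 = byte 1 bit 7; 33 bits remain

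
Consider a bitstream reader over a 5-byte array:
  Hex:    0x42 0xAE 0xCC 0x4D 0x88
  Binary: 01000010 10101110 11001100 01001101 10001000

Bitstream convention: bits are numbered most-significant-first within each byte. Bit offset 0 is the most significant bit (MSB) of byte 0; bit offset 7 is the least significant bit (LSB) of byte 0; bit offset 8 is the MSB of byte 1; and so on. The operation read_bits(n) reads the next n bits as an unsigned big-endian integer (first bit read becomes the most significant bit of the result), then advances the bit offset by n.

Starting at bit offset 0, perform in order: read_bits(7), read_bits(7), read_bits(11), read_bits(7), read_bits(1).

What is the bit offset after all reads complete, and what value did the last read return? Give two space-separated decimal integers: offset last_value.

Read 1: bits[0:7] width=7 -> value=33 (bin 0100001); offset now 7 = byte 0 bit 7; 33 bits remain
Read 2: bits[7:14] width=7 -> value=43 (bin 0101011); offset now 14 = byte 1 bit 6; 26 bits remain
Read 3: bits[14:25] width=11 -> value=1432 (bin 10110011000); offset now 25 = byte 3 bit 1; 15 bits remain
Read 4: bits[25:32] width=7 -> value=77 (bin 1001101); offset now 32 = byte 4 bit 0; 8 bits remain
Read 5: bits[32:33] width=1 -> value=1 (bin 1); offset now 33 = byte 4 bit 1; 7 bits remain

Answer: 33 1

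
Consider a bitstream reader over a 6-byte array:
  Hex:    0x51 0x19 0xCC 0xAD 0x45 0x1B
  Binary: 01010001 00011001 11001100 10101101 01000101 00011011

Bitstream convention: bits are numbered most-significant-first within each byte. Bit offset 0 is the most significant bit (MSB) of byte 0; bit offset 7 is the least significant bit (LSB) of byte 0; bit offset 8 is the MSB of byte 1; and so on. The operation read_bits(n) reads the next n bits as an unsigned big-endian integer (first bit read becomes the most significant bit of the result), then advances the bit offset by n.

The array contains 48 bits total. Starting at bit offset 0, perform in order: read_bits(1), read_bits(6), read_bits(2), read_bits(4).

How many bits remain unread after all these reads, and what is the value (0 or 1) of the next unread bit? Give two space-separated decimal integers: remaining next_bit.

Read 1: bits[0:1] width=1 -> value=0 (bin 0); offset now 1 = byte 0 bit 1; 47 bits remain
Read 2: bits[1:7] width=6 -> value=40 (bin 101000); offset now 7 = byte 0 bit 7; 41 bits remain
Read 3: bits[7:9] width=2 -> value=2 (bin 10); offset now 9 = byte 1 bit 1; 39 bits remain
Read 4: bits[9:13] width=4 -> value=3 (bin 0011); offset now 13 = byte 1 bit 5; 35 bits remain

Answer: 35 0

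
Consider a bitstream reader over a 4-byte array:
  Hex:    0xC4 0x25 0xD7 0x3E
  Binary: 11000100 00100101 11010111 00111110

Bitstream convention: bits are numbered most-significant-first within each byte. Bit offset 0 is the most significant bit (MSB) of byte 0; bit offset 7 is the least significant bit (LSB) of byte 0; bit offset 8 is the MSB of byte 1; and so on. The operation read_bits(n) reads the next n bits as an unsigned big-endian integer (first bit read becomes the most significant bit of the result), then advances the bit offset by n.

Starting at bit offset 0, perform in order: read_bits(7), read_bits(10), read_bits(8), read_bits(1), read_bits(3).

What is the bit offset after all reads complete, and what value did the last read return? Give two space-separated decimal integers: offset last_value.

Answer: 29 7

Derivation:
Read 1: bits[0:7] width=7 -> value=98 (bin 1100010); offset now 7 = byte 0 bit 7; 25 bits remain
Read 2: bits[7:17] width=10 -> value=75 (bin 0001001011); offset now 17 = byte 2 bit 1; 15 bits remain
Read 3: bits[17:25] width=8 -> value=174 (bin 10101110); offset now 25 = byte 3 bit 1; 7 bits remain
Read 4: bits[25:26] width=1 -> value=0 (bin 0); offset now 26 = byte 3 bit 2; 6 bits remain
Read 5: bits[26:29] width=3 -> value=7 (bin 111); offset now 29 = byte 3 bit 5; 3 bits remain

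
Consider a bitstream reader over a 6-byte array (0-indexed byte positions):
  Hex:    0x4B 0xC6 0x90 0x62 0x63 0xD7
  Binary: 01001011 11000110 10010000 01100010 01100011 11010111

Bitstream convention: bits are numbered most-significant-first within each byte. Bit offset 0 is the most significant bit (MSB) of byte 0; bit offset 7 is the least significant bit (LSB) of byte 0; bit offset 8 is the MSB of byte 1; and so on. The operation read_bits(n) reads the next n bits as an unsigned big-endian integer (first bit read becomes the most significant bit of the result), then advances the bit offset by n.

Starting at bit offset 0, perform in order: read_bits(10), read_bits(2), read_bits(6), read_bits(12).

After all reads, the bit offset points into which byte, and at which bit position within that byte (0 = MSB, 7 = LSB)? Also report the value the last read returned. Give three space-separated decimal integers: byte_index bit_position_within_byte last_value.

Read 1: bits[0:10] width=10 -> value=303 (bin 0100101111); offset now 10 = byte 1 bit 2; 38 bits remain
Read 2: bits[10:12] width=2 -> value=0 (bin 00); offset now 12 = byte 1 bit 4; 36 bits remain
Read 3: bits[12:18] width=6 -> value=26 (bin 011010); offset now 18 = byte 2 bit 2; 30 bits remain
Read 4: bits[18:30] width=12 -> value=1048 (bin 010000011000); offset now 30 = byte 3 bit 6; 18 bits remain

Answer: 3 6 1048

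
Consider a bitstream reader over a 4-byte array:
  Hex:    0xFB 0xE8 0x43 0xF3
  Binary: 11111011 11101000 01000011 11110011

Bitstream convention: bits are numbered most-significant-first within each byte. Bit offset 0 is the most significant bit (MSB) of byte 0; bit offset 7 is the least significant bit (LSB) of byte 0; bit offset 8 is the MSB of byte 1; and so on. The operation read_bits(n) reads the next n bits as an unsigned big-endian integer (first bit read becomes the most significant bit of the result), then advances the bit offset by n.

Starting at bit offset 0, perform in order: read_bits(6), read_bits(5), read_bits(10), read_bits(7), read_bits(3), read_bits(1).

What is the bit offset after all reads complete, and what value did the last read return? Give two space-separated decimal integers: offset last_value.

Answer: 32 1

Derivation:
Read 1: bits[0:6] width=6 -> value=62 (bin 111110); offset now 6 = byte 0 bit 6; 26 bits remain
Read 2: bits[6:11] width=5 -> value=31 (bin 11111); offset now 11 = byte 1 bit 3; 21 bits remain
Read 3: bits[11:21] width=10 -> value=264 (bin 0100001000); offset now 21 = byte 2 bit 5; 11 bits remain
Read 4: bits[21:28] width=7 -> value=63 (bin 0111111); offset now 28 = byte 3 bit 4; 4 bits remain
Read 5: bits[28:31] width=3 -> value=1 (bin 001); offset now 31 = byte 3 bit 7; 1 bits remain
Read 6: bits[31:32] width=1 -> value=1 (bin 1); offset now 32 = byte 4 bit 0; 0 bits remain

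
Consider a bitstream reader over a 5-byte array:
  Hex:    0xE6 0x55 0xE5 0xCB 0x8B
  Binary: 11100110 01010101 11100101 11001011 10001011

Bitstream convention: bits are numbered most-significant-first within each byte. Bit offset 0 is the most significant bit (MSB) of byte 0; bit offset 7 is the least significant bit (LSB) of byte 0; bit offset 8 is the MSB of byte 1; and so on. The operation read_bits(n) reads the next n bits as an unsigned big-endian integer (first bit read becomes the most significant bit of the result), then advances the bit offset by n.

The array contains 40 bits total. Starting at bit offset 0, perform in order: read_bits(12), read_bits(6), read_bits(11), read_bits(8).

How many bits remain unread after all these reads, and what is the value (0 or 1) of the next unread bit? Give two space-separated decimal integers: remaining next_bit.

Answer: 3 0

Derivation:
Read 1: bits[0:12] width=12 -> value=3685 (bin 111001100101); offset now 12 = byte 1 bit 4; 28 bits remain
Read 2: bits[12:18] width=6 -> value=23 (bin 010111); offset now 18 = byte 2 bit 2; 22 bits remain
Read 3: bits[18:29] width=11 -> value=1209 (bin 10010111001); offset now 29 = byte 3 bit 5; 11 bits remain
Read 4: bits[29:37] width=8 -> value=113 (bin 01110001); offset now 37 = byte 4 bit 5; 3 bits remain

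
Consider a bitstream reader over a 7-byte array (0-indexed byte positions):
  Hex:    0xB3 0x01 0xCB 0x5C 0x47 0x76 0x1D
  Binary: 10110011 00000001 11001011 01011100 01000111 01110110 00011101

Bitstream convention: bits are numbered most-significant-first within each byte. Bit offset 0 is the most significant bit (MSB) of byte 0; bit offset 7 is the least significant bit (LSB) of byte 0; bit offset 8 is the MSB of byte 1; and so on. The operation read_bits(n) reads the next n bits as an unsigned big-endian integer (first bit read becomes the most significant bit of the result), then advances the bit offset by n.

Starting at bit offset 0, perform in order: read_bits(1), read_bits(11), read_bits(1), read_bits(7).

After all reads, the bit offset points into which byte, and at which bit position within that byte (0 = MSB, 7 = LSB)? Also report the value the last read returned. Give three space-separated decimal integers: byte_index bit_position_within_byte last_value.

Answer: 2 4 28

Derivation:
Read 1: bits[0:1] width=1 -> value=1 (bin 1); offset now 1 = byte 0 bit 1; 55 bits remain
Read 2: bits[1:12] width=11 -> value=816 (bin 01100110000); offset now 12 = byte 1 bit 4; 44 bits remain
Read 3: bits[12:13] width=1 -> value=0 (bin 0); offset now 13 = byte 1 bit 5; 43 bits remain
Read 4: bits[13:20] width=7 -> value=28 (bin 0011100); offset now 20 = byte 2 bit 4; 36 bits remain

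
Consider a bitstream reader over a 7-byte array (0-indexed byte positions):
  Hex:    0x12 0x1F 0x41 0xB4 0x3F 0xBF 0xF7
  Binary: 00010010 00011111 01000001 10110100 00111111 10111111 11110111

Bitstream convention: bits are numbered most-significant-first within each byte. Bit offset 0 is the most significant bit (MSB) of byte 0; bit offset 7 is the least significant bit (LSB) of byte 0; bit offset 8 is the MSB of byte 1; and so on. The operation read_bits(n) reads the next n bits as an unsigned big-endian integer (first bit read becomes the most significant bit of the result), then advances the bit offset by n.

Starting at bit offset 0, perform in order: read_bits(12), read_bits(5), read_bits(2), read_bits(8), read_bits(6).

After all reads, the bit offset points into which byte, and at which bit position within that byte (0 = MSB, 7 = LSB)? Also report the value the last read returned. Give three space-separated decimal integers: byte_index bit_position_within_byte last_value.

Answer: 4 1 40

Derivation:
Read 1: bits[0:12] width=12 -> value=289 (bin 000100100001); offset now 12 = byte 1 bit 4; 44 bits remain
Read 2: bits[12:17] width=5 -> value=30 (bin 11110); offset now 17 = byte 2 bit 1; 39 bits remain
Read 3: bits[17:19] width=2 -> value=2 (bin 10); offset now 19 = byte 2 bit 3; 37 bits remain
Read 4: bits[19:27] width=8 -> value=13 (bin 00001101); offset now 27 = byte 3 bit 3; 29 bits remain
Read 5: bits[27:33] width=6 -> value=40 (bin 101000); offset now 33 = byte 4 bit 1; 23 bits remain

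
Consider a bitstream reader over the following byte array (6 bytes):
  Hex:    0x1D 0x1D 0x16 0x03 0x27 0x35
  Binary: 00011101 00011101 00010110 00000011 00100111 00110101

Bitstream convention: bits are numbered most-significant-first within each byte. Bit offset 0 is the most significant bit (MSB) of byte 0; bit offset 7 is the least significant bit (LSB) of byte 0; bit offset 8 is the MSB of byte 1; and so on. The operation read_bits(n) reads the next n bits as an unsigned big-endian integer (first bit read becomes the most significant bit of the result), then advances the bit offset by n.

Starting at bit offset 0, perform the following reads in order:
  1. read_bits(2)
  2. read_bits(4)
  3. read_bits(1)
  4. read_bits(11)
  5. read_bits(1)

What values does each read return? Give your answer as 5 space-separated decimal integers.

Read 1: bits[0:2] width=2 -> value=0 (bin 00); offset now 2 = byte 0 bit 2; 46 bits remain
Read 2: bits[2:6] width=4 -> value=7 (bin 0111); offset now 6 = byte 0 bit 6; 42 bits remain
Read 3: bits[6:7] width=1 -> value=0 (bin 0); offset now 7 = byte 0 bit 7; 41 bits remain
Read 4: bits[7:18] width=11 -> value=1140 (bin 10001110100); offset now 18 = byte 2 bit 2; 30 bits remain
Read 5: bits[18:19] width=1 -> value=0 (bin 0); offset now 19 = byte 2 bit 3; 29 bits remain

Answer: 0 7 0 1140 0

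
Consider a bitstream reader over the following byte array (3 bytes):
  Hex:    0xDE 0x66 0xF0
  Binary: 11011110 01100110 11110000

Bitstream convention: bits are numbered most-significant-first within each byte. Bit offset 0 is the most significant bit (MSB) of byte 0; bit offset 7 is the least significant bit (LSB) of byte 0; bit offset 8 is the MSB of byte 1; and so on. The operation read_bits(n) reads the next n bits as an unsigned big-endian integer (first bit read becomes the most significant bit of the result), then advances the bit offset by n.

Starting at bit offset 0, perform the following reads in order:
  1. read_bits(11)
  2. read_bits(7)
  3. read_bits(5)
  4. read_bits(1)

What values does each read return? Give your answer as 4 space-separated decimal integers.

Answer: 1779 27 24 0

Derivation:
Read 1: bits[0:11] width=11 -> value=1779 (bin 11011110011); offset now 11 = byte 1 bit 3; 13 bits remain
Read 2: bits[11:18] width=7 -> value=27 (bin 0011011); offset now 18 = byte 2 bit 2; 6 bits remain
Read 3: bits[18:23] width=5 -> value=24 (bin 11000); offset now 23 = byte 2 bit 7; 1 bits remain
Read 4: bits[23:24] width=1 -> value=0 (bin 0); offset now 24 = byte 3 bit 0; 0 bits remain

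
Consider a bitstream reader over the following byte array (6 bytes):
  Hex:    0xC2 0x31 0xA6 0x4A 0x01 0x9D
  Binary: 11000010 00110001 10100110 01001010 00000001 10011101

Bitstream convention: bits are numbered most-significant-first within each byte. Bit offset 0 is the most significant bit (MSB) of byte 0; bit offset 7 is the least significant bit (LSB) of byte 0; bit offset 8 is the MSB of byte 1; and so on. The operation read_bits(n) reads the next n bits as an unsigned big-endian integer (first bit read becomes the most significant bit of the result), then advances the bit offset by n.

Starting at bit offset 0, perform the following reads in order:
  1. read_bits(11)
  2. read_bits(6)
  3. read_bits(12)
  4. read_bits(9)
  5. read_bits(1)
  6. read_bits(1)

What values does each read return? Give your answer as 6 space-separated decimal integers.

Read 1: bits[0:11] width=11 -> value=1553 (bin 11000010001); offset now 11 = byte 1 bit 3; 37 bits remain
Read 2: bits[11:17] width=6 -> value=35 (bin 100011); offset now 17 = byte 2 bit 1; 31 bits remain
Read 3: bits[17:29] width=12 -> value=1225 (bin 010011001001); offset now 29 = byte 3 bit 5; 19 bits remain
Read 4: bits[29:38] width=9 -> value=128 (bin 010000000); offset now 38 = byte 4 bit 6; 10 bits remain
Read 5: bits[38:39] width=1 -> value=0 (bin 0); offset now 39 = byte 4 bit 7; 9 bits remain
Read 6: bits[39:40] width=1 -> value=1 (bin 1); offset now 40 = byte 5 bit 0; 8 bits remain

Answer: 1553 35 1225 128 0 1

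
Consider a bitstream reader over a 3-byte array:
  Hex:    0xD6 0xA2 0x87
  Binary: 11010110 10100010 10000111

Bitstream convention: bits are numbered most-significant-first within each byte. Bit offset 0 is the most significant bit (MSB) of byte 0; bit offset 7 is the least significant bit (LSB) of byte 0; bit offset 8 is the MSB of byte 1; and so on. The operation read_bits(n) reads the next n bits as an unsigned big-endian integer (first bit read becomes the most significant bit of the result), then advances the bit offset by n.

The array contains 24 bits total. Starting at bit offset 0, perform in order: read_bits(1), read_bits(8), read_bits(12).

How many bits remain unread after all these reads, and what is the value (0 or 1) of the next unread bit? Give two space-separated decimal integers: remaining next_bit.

Answer: 3 1

Derivation:
Read 1: bits[0:1] width=1 -> value=1 (bin 1); offset now 1 = byte 0 bit 1; 23 bits remain
Read 2: bits[1:9] width=8 -> value=173 (bin 10101101); offset now 9 = byte 1 bit 1; 15 bits remain
Read 3: bits[9:21] width=12 -> value=1104 (bin 010001010000); offset now 21 = byte 2 bit 5; 3 bits remain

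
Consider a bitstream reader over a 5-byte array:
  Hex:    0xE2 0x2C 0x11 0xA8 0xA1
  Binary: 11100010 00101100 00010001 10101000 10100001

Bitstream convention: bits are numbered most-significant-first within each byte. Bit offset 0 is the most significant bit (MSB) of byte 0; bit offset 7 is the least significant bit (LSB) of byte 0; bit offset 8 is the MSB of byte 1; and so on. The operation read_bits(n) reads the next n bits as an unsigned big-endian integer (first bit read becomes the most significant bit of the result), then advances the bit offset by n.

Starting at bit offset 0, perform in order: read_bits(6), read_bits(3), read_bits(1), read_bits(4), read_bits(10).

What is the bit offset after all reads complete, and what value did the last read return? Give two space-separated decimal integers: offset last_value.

Answer: 24 17

Derivation:
Read 1: bits[0:6] width=6 -> value=56 (bin 111000); offset now 6 = byte 0 bit 6; 34 bits remain
Read 2: bits[6:9] width=3 -> value=4 (bin 100); offset now 9 = byte 1 bit 1; 31 bits remain
Read 3: bits[9:10] width=1 -> value=0 (bin 0); offset now 10 = byte 1 bit 2; 30 bits remain
Read 4: bits[10:14] width=4 -> value=11 (bin 1011); offset now 14 = byte 1 bit 6; 26 bits remain
Read 5: bits[14:24] width=10 -> value=17 (bin 0000010001); offset now 24 = byte 3 bit 0; 16 bits remain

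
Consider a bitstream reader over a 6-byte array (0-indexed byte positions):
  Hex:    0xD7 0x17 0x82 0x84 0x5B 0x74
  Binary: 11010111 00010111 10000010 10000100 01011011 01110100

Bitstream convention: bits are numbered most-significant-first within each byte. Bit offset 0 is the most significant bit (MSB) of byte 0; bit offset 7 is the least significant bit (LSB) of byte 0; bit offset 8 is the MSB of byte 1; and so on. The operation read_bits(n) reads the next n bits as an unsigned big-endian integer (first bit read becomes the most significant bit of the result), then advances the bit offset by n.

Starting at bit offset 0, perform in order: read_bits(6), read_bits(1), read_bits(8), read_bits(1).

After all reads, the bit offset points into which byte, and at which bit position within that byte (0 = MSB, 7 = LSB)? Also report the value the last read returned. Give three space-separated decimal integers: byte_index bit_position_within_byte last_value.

Answer: 2 0 1

Derivation:
Read 1: bits[0:6] width=6 -> value=53 (bin 110101); offset now 6 = byte 0 bit 6; 42 bits remain
Read 2: bits[6:7] width=1 -> value=1 (bin 1); offset now 7 = byte 0 bit 7; 41 bits remain
Read 3: bits[7:15] width=8 -> value=139 (bin 10001011); offset now 15 = byte 1 bit 7; 33 bits remain
Read 4: bits[15:16] width=1 -> value=1 (bin 1); offset now 16 = byte 2 bit 0; 32 bits remain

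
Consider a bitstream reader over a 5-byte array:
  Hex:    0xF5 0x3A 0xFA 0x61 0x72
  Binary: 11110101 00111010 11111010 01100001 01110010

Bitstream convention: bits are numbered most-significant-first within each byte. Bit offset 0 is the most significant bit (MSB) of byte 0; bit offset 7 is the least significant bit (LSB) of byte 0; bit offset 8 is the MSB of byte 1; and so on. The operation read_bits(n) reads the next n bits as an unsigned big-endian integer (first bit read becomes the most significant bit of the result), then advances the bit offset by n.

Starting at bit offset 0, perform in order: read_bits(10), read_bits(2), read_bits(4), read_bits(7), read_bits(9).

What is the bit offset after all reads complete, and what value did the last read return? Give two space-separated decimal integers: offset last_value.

Answer: 32 97

Derivation:
Read 1: bits[0:10] width=10 -> value=980 (bin 1111010100); offset now 10 = byte 1 bit 2; 30 bits remain
Read 2: bits[10:12] width=2 -> value=3 (bin 11); offset now 12 = byte 1 bit 4; 28 bits remain
Read 3: bits[12:16] width=4 -> value=10 (bin 1010); offset now 16 = byte 2 bit 0; 24 bits remain
Read 4: bits[16:23] width=7 -> value=125 (bin 1111101); offset now 23 = byte 2 bit 7; 17 bits remain
Read 5: bits[23:32] width=9 -> value=97 (bin 001100001); offset now 32 = byte 4 bit 0; 8 bits remain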